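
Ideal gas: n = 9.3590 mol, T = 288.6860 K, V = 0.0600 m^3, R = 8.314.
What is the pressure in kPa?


P = nRT/V = 9.3590 * 8.314 * 288.6860 / 0.0600
= 22462.8672 / 0.0600 = 374381.1208 Pa = 374.3811 kPa

374.3811 kPa


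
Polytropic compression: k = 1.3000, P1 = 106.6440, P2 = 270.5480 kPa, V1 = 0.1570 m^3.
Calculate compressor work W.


(k-1)/k = 0.2308
(P2/P1)^exp = 1.2397
W = 4.3333 * 106.6440 * 0.1570 * (1.2397 - 1) = 17.3880 kJ

17.3880 kJ


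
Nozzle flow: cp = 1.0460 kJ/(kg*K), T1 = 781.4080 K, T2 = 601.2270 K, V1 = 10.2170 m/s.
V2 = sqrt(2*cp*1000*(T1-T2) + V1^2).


dT = 180.1810 K
2*cp*1000*dT = 376938.6520
V1^2 = 104.3871
V2 = sqrt(377043.0391) = 614.0383 m/s

614.0383 m/s


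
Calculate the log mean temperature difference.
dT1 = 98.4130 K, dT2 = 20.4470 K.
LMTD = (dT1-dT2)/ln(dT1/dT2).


dT1/dT2 = 4.8131
ln(dT1/dT2) = 1.5713
LMTD = 77.9660 / 1.5713 = 49.6176 K

49.6176 K


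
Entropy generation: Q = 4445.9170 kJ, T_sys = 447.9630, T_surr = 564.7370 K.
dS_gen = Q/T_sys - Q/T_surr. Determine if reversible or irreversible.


dS_sys = 4445.9170/447.9630 = 9.9247 kJ/K
dS_surr = -4445.9170/564.7370 = -7.8725 kJ/K
dS_gen = 9.9247 - 7.8725 = 2.0522 kJ/K (irreversible)

dS_gen = 2.0522 kJ/K, irreversible


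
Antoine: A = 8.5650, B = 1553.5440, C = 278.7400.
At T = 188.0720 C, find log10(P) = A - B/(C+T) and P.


C+T = 466.8120
B/(C+T) = 3.3280
log10(P) = 8.5650 - 3.3280 = 5.2370
P = 10^5.2370 = 172589.1830 mmHg

172589.1830 mmHg


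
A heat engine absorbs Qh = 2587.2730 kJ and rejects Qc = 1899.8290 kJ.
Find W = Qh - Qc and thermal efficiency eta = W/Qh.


W = 2587.2730 - 1899.8290 = 687.4440 kJ
eta = 687.4440 / 2587.2730 = 0.2657 = 26.5702%

W = 687.4440 kJ, eta = 26.5702%


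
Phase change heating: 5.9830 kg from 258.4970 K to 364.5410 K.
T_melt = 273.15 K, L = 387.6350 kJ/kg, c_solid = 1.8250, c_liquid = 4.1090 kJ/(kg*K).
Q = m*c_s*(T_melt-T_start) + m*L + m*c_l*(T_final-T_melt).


Q1 (sensible, solid) = 5.9830 * 1.8250 * 14.6530 = 159.9957 kJ
Q2 (latent) = 5.9830 * 387.6350 = 2319.2202 kJ
Q3 (sensible, liquid) = 5.9830 * 4.1090 * 91.3910 = 2246.7698 kJ
Q_total = 4725.9857 kJ

4725.9857 kJ


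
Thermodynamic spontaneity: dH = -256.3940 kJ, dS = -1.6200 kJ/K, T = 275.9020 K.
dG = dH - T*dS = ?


T*dS = 275.9020 * -1.6200 = -446.9612 kJ
dG = -256.3940 + 446.9612 = 190.5672 kJ (non-spontaneous)

dG = 190.5672 kJ, non-spontaneous


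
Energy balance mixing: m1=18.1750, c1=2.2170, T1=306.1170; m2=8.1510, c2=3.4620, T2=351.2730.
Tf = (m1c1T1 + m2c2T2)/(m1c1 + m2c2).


num = 22247.1599
den = 68.5127
Tf = 324.7157 K

324.7157 K


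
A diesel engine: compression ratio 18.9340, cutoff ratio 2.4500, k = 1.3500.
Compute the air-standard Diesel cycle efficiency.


r^(k-1) = 2.7992
rc^k = 3.3525
eta = 0.5707 = 57.0661%

57.0661%


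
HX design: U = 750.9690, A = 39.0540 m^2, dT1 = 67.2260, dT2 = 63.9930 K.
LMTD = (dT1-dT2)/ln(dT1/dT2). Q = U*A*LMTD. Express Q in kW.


LMTD = 65.5962 K
Q = 750.9690 * 39.0540 * 65.5962 = 1923828.5187 W = 1923.8285 kW

1923.8285 kW


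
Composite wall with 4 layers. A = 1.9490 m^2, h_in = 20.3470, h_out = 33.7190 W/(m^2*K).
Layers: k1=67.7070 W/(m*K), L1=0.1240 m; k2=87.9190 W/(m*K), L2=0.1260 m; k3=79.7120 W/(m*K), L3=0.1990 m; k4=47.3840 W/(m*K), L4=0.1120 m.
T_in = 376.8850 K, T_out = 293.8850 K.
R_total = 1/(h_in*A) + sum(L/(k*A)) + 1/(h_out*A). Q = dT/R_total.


R_conv_in = 1/(20.3470*1.9490) = 0.0252
R_1 = 0.1240/(67.7070*1.9490) = 0.0009
R_2 = 0.1260/(87.9190*1.9490) = 0.0007
R_3 = 0.1990/(79.7120*1.9490) = 0.0013
R_4 = 0.1120/(47.3840*1.9490) = 0.0012
R_conv_out = 1/(33.7190*1.9490) = 0.0152
R_total = 0.0446 K/W
Q = 83.0000 / 0.0446 = 1860.9121 W

R_total = 0.0446 K/W, Q = 1860.9121 W


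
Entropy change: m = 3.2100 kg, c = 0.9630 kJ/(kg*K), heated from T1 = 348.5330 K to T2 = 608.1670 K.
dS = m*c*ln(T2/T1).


T2/T1 = 1.7449
ln(T2/T1) = 0.5567
dS = 3.2100 * 0.9630 * 0.5567 = 1.7209 kJ/K

1.7209 kJ/K


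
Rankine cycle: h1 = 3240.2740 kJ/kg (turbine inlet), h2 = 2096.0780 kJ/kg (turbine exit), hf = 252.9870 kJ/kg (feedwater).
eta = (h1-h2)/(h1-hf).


W = 1144.1960 kJ/kg
Q_in = 2987.2870 kJ/kg
eta = 0.3830 = 38.3022%

eta = 38.3022%


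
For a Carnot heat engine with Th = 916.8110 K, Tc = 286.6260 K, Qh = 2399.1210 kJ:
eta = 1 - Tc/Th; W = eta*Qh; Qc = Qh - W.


eta = 1 - 286.6260/916.8110 = 0.6874
W = 0.6874 * 2399.1210 = 1649.0750 kJ
Qc = 2399.1210 - 1649.0750 = 750.0460 kJ

eta = 68.7366%, W = 1649.0750 kJ, Qc = 750.0460 kJ


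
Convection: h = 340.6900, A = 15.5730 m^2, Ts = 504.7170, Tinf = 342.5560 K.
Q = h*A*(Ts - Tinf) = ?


dT = 162.1610 K
Q = 340.6900 * 15.5730 * 162.1610 = 860355.7860 W

860355.7860 W


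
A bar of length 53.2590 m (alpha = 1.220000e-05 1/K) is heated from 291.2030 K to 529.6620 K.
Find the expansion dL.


dT = 238.4590 K
dL = 1.220000e-05 * 53.2590 * 238.4590 = 0.154941 m
L_final = 53.413941 m

dL = 0.154941 m


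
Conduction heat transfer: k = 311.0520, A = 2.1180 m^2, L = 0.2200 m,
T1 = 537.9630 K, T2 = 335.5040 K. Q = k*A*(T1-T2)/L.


dT = 202.4590 K
Q = 311.0520 * 2.1180 * 202.4590 / 0.2200 = 606280.1655 W

606280.1655 W


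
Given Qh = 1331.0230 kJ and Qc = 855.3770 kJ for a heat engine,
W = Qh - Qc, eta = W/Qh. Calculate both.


W = 1331.0230 - 855.3770 = 475.6460 kJ
eta = 475.6460 / 1331.0230 = 0.3574 = 35.7354%

W = 475.6460 kJ, eta = 35.7354%


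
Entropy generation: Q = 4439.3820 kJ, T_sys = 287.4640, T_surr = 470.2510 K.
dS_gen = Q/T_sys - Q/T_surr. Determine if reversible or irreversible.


dS_sys = 4439.3820/287.4640 = 15.4433 kJ/K
dS_surr = -4439.3820/470.2510 = -9.4405 kJ/K
dS_gen = 15.4433 - 9.4405 = 6.0028 kJ/K (irreversible)

dS_gen = 6.0028 kJ/K, irreversible


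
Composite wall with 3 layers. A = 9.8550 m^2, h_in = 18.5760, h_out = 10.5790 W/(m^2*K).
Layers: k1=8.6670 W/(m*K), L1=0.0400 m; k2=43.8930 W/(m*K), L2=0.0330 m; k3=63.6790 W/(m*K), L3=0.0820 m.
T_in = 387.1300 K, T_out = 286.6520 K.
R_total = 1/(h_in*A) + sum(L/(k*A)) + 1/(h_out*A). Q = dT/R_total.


R_conv_in = 1/(18.5760*9.8550) = 0.0055
R_1 = 0.0400/(8.6670*9.8550) = 0.0005
R_2 = 0.0330/(43.8930*9.8550) = 7.6289e-05
R_3 = 0.0820/(63.6790*9.8550) = 0.0001
R_conv_out = 1/(10.5790*9.8550) = 0.0096
R_total = 0.0157 K/W
Q = 100.4780 / 0.0157 = 6387.8569 W

R_total = 0.0157 K/W, Q = 6387.8569 W


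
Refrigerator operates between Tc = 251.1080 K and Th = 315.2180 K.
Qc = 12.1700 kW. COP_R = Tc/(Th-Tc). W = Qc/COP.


COP = 251.1080 / 64.1100 = 3.9168
W = 12.1700 / 3.9168 = 3.1071 kW

COP = 3.9168, W = 3.1071 kW


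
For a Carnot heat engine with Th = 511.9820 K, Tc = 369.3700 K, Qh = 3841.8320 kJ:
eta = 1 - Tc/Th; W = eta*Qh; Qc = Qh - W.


eta = 1 - 369.3700/511.9820 = 0.2785
W = 0.2785 * 3841.8320 = 1070.1379 kJ
Qc = 3841.8320 - 1070.1379 = 2771.6941 kJ

eta = 27.8549%, W = 1070.1379 kJ, Qc = 2771.6941 kJ


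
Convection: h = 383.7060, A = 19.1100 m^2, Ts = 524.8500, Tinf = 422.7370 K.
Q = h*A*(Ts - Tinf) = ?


dT = 102.1130 K
Q = 383.7060 * 19.1100 * 102.1130 = 748755.9956 W

748755.9956 W


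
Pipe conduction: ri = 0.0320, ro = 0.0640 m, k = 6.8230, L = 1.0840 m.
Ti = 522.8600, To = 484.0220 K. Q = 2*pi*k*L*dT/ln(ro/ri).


dT = 38.8380 K
ln(ro/ri) = 0.6931
Q = 2*pi*6.8230*1.0840*38.8380 / 0.6931 = 2603.8497 W

2603.8497 W


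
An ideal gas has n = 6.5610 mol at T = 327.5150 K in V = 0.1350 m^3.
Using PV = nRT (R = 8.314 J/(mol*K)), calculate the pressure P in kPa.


P = nRT/V = 6.5610 * 8.314 * 327.5150 / 0.1350
= 17865.3387 / 0.1350 = 132335.8419 Pa = 132.3358 kPa

132.3358 kPa


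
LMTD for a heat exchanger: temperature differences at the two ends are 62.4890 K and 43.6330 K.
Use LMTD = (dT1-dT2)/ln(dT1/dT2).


dT1/dT2 = 1.4321
ln(dT1/dT2) = 0.3592
LMTD = 18.8560 / 0.3592 = 52.4978 K

52.4978 K


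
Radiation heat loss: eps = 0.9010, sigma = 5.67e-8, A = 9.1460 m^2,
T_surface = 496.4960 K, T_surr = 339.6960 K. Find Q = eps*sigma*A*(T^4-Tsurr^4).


T^4 = 6.0766e+10
Tsurr^4 = 1.3316e+10
Q = 0.9010 * 5.67e-8 * 9.1460 * 4.7451e+10 = 22170.8160 W

22170.8160 W


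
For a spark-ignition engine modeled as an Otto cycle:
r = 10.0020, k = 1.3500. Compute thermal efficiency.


r^(k-1) = 2.2389
eta = 1 - 1/2.2389 = 0.5533 = 55.3348%

55.3348%


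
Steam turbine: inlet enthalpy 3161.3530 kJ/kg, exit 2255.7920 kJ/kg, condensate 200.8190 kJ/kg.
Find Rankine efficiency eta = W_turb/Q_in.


W = 905.5610 kJ/kg
Q_in = 2960.5340 kJ/kg
eta = 0.3059 = 30.5878%

eta = 30.5878%


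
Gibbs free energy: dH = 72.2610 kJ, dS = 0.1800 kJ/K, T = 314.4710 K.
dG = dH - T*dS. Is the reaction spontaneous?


T*dS = 314.4710 * 0.1800 = 56.6048 kJ
dG = 72.2610 - 56.6048 = 15.6562 kJ (non-spontaneous)

dG = 15.6562 kJ, non-spontaneous


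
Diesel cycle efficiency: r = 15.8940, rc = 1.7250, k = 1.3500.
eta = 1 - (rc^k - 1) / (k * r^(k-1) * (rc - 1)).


r^(k-1) = 2.6329
rc^k = 2.0877
eta = 0.5779 = 57.7915%

57.7915%


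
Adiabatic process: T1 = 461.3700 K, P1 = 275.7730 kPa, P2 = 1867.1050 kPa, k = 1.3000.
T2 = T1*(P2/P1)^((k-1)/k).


(k-1)/k = 0.2308
(P2/P1)^exp = 1.5548
T2 = 461.3700 * 1.5548 = 717.3485 K

717.3485 K


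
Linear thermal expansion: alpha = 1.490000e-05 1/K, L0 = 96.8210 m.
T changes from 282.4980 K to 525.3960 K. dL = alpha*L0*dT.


dT = 242.8980 K
dL = 1.490000e-05 * 96.8210 * 242.8980 = 0.350413 m
L_final = 97.171413 m

dL = 0.350413 m


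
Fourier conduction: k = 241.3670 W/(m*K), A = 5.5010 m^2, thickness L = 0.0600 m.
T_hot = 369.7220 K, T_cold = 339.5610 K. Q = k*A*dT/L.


dT = 30.1610 K
Q = 241.3670 * 5.5010 * 30.1610 / 0.0600 = 667442.7558 W

667442.7558 W


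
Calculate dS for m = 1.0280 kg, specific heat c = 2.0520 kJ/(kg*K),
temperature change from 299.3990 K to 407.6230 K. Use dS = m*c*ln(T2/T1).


T2/T1 = 1.3615
ln(T2/T1) = 0.3086
dS = 1.0280 * 2.0520 * 0.3086 = 0.6509 kJ/K

0.6509 kJ/K


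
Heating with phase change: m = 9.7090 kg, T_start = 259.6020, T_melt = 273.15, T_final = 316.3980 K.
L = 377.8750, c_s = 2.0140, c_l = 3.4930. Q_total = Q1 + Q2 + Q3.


Q1 (sensible, solid) = 9.7090 * 2.0140 * 13.5480 = 264.9166 kJ
Q2 (latent) = 9.7090 * 377.8750 = 3668.7884 kJ
Q3 (sensible, liquid) = 9.7090 * 3.4930 * 43.2480 = 1466.6926 kJ
Q_total = 5400.3976 kJ

5400.3976 kJ


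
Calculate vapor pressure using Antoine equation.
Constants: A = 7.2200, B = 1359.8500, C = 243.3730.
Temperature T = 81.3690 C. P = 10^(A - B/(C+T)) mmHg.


C+T = 324.7420
B/(C+T) = 4.1875
log10(P) = 7.2200 - 4.1875 = 3.0325
P = 10^3.0325 = 1077.7597 mmHg

1077.7597 mmHg


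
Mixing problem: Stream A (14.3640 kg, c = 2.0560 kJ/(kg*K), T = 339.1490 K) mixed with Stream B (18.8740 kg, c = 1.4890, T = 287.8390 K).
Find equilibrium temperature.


num = 18105.1290
den = 57.6358
Tf = 314.1301 K

314.1301 K


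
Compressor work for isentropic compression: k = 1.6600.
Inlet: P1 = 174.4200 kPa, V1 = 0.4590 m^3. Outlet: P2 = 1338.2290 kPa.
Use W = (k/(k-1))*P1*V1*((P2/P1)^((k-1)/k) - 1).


(k-1)/k = 0.3976
(P2/P1)^exp = 2.2482
W = 2.5152 * 174.4200 * 0.4590 * (2.2482 - 1) = 251.3441 kJ

251.3441 kJ


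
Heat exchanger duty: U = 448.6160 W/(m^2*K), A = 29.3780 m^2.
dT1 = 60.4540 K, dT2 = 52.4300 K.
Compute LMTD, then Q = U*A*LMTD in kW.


LMTD = 56.3468 K
Q = 448.6160 * 29.3780 * 56.3468 = 742619.4691 W = 742.6195 kW

742.6195 kW


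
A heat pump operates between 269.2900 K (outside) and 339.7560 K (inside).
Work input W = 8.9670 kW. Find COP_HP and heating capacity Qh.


COP = 339.7560 / 70.4660 = 4.8216
Qh = 4.8216 * 8.9670 = 43.2349 kW

COP = 4.8216, Qh = 43.2349 kW


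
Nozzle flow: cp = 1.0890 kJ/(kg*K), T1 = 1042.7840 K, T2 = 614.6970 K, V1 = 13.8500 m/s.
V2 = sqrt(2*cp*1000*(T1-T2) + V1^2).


dT = 428.0870 K
2*cp*1000*dT = 932373.4860
V1^2 = 191.8225
V2 = sqrt(932565.3085) = 965.6942 m/s

965.6942 m/s


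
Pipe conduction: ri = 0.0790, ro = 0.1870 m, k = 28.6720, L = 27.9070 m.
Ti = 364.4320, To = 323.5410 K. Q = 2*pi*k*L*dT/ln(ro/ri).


dT = 40.8910 K
ln(ro/ri) = 0.8617
Q = 2*pi*28.6720*27.9070*40.8910 / 0.8617 = 238584.6080 W

238584.6080 W


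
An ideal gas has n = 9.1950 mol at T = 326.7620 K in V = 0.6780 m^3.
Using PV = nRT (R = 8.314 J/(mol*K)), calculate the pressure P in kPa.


P = nRT/V = 9.1950 * 8.314 * 326.7620 / 0.6780
= 24980.0498 / 0.6780 = 36843.7312 Pa = 36.8437 kPa

36.8437 kPa


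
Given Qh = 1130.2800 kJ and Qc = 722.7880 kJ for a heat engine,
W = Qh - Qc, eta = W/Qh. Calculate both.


W = 1130.2800 - 722.7880 = 407.4920 kJ
eta = 407.4920 / 1130.2800 = 0.3605 = 36.0523%

W = 407.4920 kJ, eta = 36.0523%


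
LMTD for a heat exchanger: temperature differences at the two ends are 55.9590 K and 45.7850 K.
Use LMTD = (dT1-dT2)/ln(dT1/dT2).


dT1/dT2 = 1.2222
ln(dT1/dT2) = 0.2007
LMTD = 10.1740 / 0.2007 = 50.7020 K

50.7020 K


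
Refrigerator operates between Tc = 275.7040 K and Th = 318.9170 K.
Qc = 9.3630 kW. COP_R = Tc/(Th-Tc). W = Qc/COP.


COP = 275.7040 / 43.2130 = 6.3801
W = 9.3630 / 6.3801 = 1.4675 kW

COP = 6.3801, W = 1.4675 kW


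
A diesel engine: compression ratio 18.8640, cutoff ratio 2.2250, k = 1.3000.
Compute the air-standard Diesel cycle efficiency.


r^(k-1) = 2.4137
rc^k = 2.8283
eta = 0.5244 = 52.4355%

52.4355%


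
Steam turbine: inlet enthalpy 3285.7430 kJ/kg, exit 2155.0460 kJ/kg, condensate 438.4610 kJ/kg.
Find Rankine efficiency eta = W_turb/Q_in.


W = 1130.6970 kJ/kg
Q_in = 2847.2820 kJ/kg
eta = 0.3971 = 39.7115%

eta = 39.7115%


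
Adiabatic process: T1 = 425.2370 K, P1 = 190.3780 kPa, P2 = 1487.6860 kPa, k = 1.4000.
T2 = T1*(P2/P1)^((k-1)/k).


(k-1)/k = 0.2857
(P2/P1)^exp = 1.7993
T2 = 425.2370 * 1.7993 = 765.1450 K

765.1450 K


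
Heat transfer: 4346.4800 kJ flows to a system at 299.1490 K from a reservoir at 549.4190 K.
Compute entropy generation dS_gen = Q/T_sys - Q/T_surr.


dS_sys = 4346.4800/299.1490 = 14.5295 kJ/K
dS_surr = -4346.4800/549.4190 = -7.9110 kJ/K
dS_gen = 14.5295 - 7.9110 = 6.6184 kJ/K (irreversible)

dS_gen = 6.6184 kJ/K, irreversible


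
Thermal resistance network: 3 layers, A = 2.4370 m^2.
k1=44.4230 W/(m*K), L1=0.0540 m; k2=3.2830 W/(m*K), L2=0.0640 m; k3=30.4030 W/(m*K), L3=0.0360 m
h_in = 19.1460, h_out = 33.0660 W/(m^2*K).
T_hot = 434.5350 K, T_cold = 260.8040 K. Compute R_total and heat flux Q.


R_conv_in = 1/(19.1460*2.4370) = 0.0214
R_1 = 0.0540/(44.4230*2.4370) = 0.0005
R_2 = 0.0640/(3.2830*2.4370) = 0.0080
R_3 = 0.0360/(30.4030*2.4370) = 0.0005
R_conv_out = 1/(33.0660*2.4370) = 0.0124
R_total = 0.0428 K/W
Q = 173.7310 / 0.0428 = 4056.6767 W

R_total = 0.0428 K/W, Q = 4056.6767 W


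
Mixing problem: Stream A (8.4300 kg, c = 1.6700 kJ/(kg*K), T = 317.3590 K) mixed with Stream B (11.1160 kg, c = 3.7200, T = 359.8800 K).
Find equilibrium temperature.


num = 19349.3968
den = 55.4296
Tf = 349.0805 K

349.0805 K


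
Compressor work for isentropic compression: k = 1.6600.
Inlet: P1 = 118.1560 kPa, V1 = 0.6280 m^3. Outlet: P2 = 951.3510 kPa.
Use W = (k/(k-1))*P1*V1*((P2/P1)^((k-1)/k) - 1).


(k-1)/k = 0.3976
(P2/P1)^exp = 2.2918
W = 2.5152 * 118.1560 * 0.6280 * (2.2918 - 1) = 241.0821 kJ

241.0821 kJ


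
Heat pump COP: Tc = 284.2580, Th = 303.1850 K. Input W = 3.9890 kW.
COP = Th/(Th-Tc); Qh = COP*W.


COP = 303.1850 / 18.9270 = 16.0187
Qh = 16.0187 * 3.9890 = 63.8984 kW

COP = 16.0187, Qh = 63.8984 kW


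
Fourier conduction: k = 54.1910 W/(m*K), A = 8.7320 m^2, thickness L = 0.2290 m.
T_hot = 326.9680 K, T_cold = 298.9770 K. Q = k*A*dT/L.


dT = 27.9910 K
Q = 54.1910 * 8.7320 * 27.9910 / 0.2290 = 57839.4060 W

57839.4060 W


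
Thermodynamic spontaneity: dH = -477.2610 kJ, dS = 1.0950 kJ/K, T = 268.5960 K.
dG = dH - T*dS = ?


T*dS = 268.5960 * 1.0950 = 294.1126 kJ
dG = -477.2610 - 294.1126 = -771.3736 kJ (spontaneous)

dG = -771.3736 kJ, spontaneous


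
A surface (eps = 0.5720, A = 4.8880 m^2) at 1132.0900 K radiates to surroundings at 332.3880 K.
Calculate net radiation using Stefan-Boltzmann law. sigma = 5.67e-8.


T^4 = 1.6426e+12
Tsurr^4 = 1.2206e+10
Q = 0.5720 * 5.67e-8 * 4.8880 * 1.6304e+12 = 258460.8284 W

258460.8284 W


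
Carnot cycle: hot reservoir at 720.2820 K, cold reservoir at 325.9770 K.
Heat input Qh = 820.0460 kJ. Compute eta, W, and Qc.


eta = 1 - 325.9770/720.2820 = 0.5474
W = 0.5474 * 820.0460 = 448.9189 kJ
Qc = 820.0460 - 448.9189 = 371.1271 kJ

eta = 54.7431%, W = 448.9189 kJ, Qc = 371.1271 kJ


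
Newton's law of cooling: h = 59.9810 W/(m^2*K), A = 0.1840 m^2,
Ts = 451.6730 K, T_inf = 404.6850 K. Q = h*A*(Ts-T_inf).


dT = 46.9880 K
Q = 59.9810 * 0.1840 * 46.9880 = 518.5832 W

518.5832 W


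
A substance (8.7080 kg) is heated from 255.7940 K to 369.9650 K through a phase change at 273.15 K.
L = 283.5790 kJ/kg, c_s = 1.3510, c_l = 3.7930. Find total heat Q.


Q1 (sensible, solid) = 8.7080 * 1.3510 * 17.3560 = 204.1848 kJ
Q2 (latent) = 8.7080 * 283.5790 = 2469.4059 kJ
Q3 (sensible, liquid) = 8.7080 * 3.7930 * 96.8150 = 3197.7456 kJ
Q_total = 5871.3364 kJ

5871.3364 kJ


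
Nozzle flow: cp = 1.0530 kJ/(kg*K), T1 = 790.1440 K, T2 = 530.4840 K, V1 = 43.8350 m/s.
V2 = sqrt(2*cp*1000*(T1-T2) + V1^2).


dT = 259.6600 K
2*cp*1000*dT = 546843.9600
V1^2 = 1921.5072
V2 = sqrt(548765.4672) = 740.7871 m/s

740.7871 m/s


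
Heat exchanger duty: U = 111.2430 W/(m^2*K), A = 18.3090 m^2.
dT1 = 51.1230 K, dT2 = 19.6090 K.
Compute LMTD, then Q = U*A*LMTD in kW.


LMTD = 32.8872 K
Q = 111.2430 * 18.3090 * 32.8872 = 66982.8930 W = 66.9829 kW

66.9829 kW


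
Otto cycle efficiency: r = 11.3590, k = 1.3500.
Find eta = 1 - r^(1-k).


r^(k-1) = 2.3408
eta = 1 - 1/2.3408 = 0.5728 = 57.2800%

57.2800%


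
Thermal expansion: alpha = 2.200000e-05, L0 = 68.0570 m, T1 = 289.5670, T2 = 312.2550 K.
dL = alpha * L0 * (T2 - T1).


dT = 22.6880 K
dL = 2.200000e-05 * 68.0570 * 22.6880 = 0.033970 m
L_final = 68.090970 m

dL = 0.033970 m


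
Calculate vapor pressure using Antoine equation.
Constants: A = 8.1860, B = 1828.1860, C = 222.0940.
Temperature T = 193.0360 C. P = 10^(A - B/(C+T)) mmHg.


C+T = 415.1300
B/(C+T) = 4.4039
log10(P) = 8.1860 - 4.4039 = 3.7821
P = 10^3.7821 = 6054.9709 mmHg

6054.9709 mmHg


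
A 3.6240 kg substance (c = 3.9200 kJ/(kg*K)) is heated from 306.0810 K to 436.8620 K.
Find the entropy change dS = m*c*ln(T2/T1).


T2/T1 = 1.4273
ln(T2/T1) = 0.3558
dS = 3.6240 * 3.9200 * 0.3558 = 5.0541 kJ/K

5.0541 kJ/K


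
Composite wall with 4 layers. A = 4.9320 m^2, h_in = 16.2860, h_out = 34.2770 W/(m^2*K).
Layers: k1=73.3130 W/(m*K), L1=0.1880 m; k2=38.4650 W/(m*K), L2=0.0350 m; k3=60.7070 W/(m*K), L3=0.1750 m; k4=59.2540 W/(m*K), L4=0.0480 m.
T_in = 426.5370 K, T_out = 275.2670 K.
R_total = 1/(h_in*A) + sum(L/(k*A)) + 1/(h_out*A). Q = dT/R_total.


R_conv_in = 1/(16.2860*4.9320) = 0.0124
R_1 = 0.1880/(73.3130*4.9320) = 0.0005
R_2 = 0.0350/(38.4650*4.9320) = 0.0002
R_3 = 0.1750/(60.7070*4.9320) = 0.0006
R_4 = 0.0480/(59.2540*4.9320) = 0.0002
R_conv_out = 1/(34.2770*4.9320) = 0.0059
R_total = 0.0198 K/W
Q = 151.2700 / 0.0198 = 7632.8683 W

R_total = 0.0198 K/W, Q = 7632.8683 W


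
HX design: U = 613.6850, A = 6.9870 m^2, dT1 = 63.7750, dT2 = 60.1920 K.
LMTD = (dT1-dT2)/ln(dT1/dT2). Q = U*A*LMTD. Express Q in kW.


LMTD = 61.9662 K
Q = 613.6850 * 6.9870 * 61.9662 = 265699.8875 W = 265.6999 kW

265.6999 kW


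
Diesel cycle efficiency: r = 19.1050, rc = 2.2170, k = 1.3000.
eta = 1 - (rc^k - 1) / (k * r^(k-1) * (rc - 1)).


r^(k-1) = 2.4229
rc^k = 2.8151
eta = 0.5265 = 52.6495%

52.6495%


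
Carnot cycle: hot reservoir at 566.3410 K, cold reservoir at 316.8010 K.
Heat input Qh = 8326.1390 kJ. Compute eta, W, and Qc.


eta = 1 - 316.8010/566.3410 = 0.4406
W = 0.4406 * 8326.1390 = 3668.6461 kJ
Qc = 8326.1390 - 3668.6461 = 4657.4929 kJ

eta = 44.0618%, W = 3668.6461 kJ, Qc = 4657.4929 kJ


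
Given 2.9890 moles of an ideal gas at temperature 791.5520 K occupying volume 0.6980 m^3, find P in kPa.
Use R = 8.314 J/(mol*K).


P = nRT/V = 2.9890 * 8.314 * 791.5520 / 0.6980
= 19670.4994 / 0.6980 = 28181.2312 Pa = 28.1812 kPa

28.1812 kPa


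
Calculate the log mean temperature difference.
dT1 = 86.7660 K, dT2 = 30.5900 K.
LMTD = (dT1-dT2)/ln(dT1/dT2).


dT1/dT2 = 2.8364
ln(dT1/dT2) = 1.0425
LMTD = 56.1760 / 1.0425 = 53.8837 K

53.8837 K


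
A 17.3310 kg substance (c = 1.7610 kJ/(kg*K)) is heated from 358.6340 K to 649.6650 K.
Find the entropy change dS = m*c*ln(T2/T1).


T2/T1 = 1.8115
ln(T2/T1) = 0.5942
dS = 17.3310 * 1.7610 * 0.5942 = 18.1335 kJ/K

18.1335 kJ/K


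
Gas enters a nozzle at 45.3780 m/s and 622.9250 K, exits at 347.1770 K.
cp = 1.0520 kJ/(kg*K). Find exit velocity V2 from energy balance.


dT = 275.7480 K
2*cp*1000*dT = 580173.7920
V1^2 = 2059.1629
V2 = sqrt(582232.9549) = 763.0419 m/s

763.0419 m/s


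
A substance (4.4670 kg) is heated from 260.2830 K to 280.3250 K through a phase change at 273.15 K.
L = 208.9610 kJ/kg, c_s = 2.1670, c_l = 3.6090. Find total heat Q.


Q1 (sensible, solid) = 4.4670 * 2.1670 * 12.8670 = 124.5524 kJ
Q2 (latent) = 4.4670 * 208.9610 = 933.4288 kJ
Q3 (sensible, liquid) = 4.4670 * 3.6090 * 7.1750 = 115.6711 kJ
Q_total = 1173.6523 kJ

1173.6523 kJ


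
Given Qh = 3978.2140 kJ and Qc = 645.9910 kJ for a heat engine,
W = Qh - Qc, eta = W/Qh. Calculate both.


W = 3978.2140 - 645.9910 = 3332.2230 kJ
eta = 3332.2230 / 3978.2140 = 0.8376 = 83.7618%

W = 3332.2230 kJ, eta = 83.7618%


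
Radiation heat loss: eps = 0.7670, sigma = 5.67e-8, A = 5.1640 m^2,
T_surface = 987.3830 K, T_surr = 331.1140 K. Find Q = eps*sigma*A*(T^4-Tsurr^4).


T^4 = 9.5048e+11
Tsurr^4 = 1.2020e+10
Q = 0.7670 * 5.67e-8 * 5.1640 * 9.3846e+11 = 210755.9984 W

210755.9984 W


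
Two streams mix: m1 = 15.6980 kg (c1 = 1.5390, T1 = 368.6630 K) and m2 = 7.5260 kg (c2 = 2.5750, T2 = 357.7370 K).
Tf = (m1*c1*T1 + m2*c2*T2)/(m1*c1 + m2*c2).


num = 15839.3576
den = 43.5387
Tf = 363.7997 K

363.7997 K


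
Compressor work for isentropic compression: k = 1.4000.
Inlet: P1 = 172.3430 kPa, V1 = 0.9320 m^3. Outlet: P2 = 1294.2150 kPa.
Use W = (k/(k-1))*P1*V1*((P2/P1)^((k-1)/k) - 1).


(k-1)/k = 0.2857
(P2/P1)^exp = 1.7790
W = 3.5000 * 172.3430 * 0.9320 * (1.7790 - 1) = 437.9385 kJ

437.9385 kJ


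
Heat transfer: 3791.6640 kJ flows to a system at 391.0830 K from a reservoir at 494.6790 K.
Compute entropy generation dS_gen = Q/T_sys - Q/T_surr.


dS_sys = 3791.6640/391.0830 = 9.6953 kJ/K
dS_surr = -3791.6640/494.6790 = -7.6649 kJ/K
dS_gen = 9.6953 - 7.6649 = 2.0304 kJ/K (irreversible)

dS_gen = 2.0304 kJ/K, irreversible


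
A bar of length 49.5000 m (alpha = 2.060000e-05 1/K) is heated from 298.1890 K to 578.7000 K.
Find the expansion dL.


dT = 280.5110 K
dL = 2.060000e-05 * 49.5000 * 280.5110 = 0.286037 m
L_final = 49.786037 m

dL = 0.286037 m


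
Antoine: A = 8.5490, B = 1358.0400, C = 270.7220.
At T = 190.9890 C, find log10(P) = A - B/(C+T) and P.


C+T = 461.7110
B/(C+T) = 2.9413
log10(P) = 8.5490 - 2.9413 = 5.6077
P = 10^5.6077 = 405209.4486 mmHg

405209.4486 mmHg


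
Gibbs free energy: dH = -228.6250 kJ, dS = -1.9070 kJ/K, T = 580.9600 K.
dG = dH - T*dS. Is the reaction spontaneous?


T*dS = 580.9600 * -1.9070 = -1107.8907 kJ
dG = -228.6250 + 1107.8907 = 879.2657 kJ (non-spontaneous)

dG = 879.2657 kJ, non-spontaneous


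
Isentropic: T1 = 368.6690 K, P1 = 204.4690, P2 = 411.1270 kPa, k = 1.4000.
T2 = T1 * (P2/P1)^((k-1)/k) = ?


(k-1)/k = 0.2857
(P2/P1)^exp = 1.2209
T2 = 368.6690 * 1.2209 = 450.0986 K

450.0986 K


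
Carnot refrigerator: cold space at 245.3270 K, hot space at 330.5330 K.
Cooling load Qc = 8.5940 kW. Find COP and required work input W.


COP = 245.3270 / 85.2060 = 2.8792
W = 8.5940 / 2.8792 = 2.9848 kW

COP = 2.8792, W = 2.9848 kW


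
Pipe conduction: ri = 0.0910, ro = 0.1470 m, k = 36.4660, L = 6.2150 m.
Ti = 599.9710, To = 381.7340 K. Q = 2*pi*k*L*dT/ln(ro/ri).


dT = 218.2370 K
ln(ro/ri) = 0.4796
Q = 2*pi*36.4660*6.2150*218.2370 / 0.4796 = 648011.5027 W

648011.5027 W


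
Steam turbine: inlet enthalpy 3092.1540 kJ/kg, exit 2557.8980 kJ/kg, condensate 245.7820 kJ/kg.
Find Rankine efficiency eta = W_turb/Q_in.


W = 534.2560 kJ/kg
Q_in = 2846.3720 kJ/kg
eta = 0.1877 = 18.7697%

eta = 18.7697%


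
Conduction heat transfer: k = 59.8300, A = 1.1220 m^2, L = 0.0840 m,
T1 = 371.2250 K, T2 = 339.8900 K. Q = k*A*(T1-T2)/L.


dT = 31.3350 K
Q = 59.8300 * 1.1220 * 31.3350 / 0.0840 = 25041.6115 W

25041.6115 W


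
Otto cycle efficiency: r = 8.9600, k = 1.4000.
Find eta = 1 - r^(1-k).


r^(k-1) = 2.4039
eta = 1 - 1/2.4039 = 0.5840 = 58.4016%

58.4016%


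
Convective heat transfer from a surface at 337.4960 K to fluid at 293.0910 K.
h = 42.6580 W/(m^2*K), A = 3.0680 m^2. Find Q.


dT = 44.4050 K
Q = 42.6580 * 3.0680 * 44.4050 = 5811.4930 W

5811.4930 W


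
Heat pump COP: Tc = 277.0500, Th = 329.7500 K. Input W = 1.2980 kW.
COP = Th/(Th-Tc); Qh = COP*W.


COP = 329.7500 / 52.7000 = 6.2571
Qh = 6.2571 * 1.2980 = 8.1217 kW

COP = 6.2571, Qh = 8.1217 kW


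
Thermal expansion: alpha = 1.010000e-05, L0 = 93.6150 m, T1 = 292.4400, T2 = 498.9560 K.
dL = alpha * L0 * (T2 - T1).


dT = 206.5160 K
dL = 1.010000e-05 * 93.6150 * 206.5160 = 0.195263 m
L_final = 93.810263 m

dL = 0.195263 m


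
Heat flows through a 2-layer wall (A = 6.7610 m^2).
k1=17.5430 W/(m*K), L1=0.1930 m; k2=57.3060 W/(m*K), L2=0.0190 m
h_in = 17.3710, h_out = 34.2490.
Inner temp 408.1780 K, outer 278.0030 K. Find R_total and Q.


R_conv_in = 1/(17.3710*6.7610) = 0.0085
R_1 = 0.1930/(17.5430*6.7610) = 0.0016
R_2 = 0.0190/(57.3060*6.7610) = 4.9039e-05
R_conv_out = 1/(34.2490*6.7610) = 0.0043
R_total = 0.0145 K/W
Q = 130.1750 / 0.0145 = 8971.7534 W

R_total = 0.0145 K/W, Q = 8971.7534 W


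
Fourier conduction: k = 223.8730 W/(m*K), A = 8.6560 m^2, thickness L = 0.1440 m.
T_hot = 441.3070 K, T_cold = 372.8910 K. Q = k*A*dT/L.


dT = 68.4160 K
Q = 223.8730 * 8.6560 * 68.4160 / 0.1440 = 920691.5429 W

920691.5429 W


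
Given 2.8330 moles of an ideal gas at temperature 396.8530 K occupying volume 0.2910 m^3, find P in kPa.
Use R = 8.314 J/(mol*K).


P = nRT/V = 2.8330 * 8.314 * 396.8530 / 0.2910
= 9347.3017 / 0.2910 = 32121.3118 Pa = 32.1213 kPa

32.1213 kPa


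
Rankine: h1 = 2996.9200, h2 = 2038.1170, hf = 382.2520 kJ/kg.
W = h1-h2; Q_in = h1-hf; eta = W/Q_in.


W = 958.8030 kJ/kg
Q_in = 2614.6680 kJ/kg
eta = 0.3667 = 36.6702%

eta = 36.6702%


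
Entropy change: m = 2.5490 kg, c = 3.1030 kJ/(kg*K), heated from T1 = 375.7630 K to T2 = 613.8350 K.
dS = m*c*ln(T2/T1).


T2/T1 = 1.6336
ln(T2/T1) = 0.4908
dS = 2.5490 * 3.1030 * 0.4908 = 3.8817 kJ/K

3.8817 kJ/K


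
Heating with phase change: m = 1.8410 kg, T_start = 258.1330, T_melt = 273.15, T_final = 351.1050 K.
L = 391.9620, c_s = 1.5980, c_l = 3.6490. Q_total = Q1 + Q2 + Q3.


Q1 (sensible, solid) = 1.8410 * 1.5980 * 15.0170 = 44.1788 kJ
Q2 (latent) = 1.8410 * 391.9620 = 721.6020 kJ
Q3 (sensible, liquid) = 1.8410 * 3.6490 * 77.9550 = 523.6868 kJ
Q_total = 1289.4676 kJ

1289.4676 kJ


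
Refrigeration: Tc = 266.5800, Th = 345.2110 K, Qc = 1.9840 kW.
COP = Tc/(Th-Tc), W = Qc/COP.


COP = 266.5800 / 78.6310 = 3.3903
W = 1.9840 / 3.3903 = 0.5852 kW

COP = 3.3903, W = 0.5852 kW


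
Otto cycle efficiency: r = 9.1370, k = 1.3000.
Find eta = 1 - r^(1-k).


r^(k-1) = 1.9420
eta = 1 - 1/1.9420 = 0.4851 = 48.5057%

48.5057%


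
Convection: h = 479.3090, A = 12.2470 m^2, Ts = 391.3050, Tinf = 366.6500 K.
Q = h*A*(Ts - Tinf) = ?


dT = 24.6550 K
Q = 479.3090 * 12.2470 * 24.6550 = 144727.2495 W

144727.2495 W


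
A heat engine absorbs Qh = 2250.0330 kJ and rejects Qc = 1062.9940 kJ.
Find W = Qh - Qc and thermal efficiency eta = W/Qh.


W = 2250.0330 - 1062.9940 = 1187.0390 kJ
eta = 1187.0390 / 2250.0330 = 0.5276 = 52.7565%

W = 1187.0390 kJ, eta = 52.7565%


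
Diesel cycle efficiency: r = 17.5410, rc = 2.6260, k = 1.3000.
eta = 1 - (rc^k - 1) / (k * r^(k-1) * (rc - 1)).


r^(k-1) = 2.3617
rc^k = 3.5082
eta = 0.4976 = 49.7565%

49.7565%


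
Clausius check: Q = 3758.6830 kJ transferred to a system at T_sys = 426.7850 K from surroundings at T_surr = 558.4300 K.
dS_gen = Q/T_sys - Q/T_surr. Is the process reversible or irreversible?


dS_sys = 3758.6830/426.7850 = 8.8070 kJ/K
dS_surr = -3758.6830/558.4300 = -6.7308 kJ/K
dS_gen = 8.8070 - 6.7308 = 2.0762 kJ/K (irreversible)

dS_gen = 2.0762 kJ/K, irreversible


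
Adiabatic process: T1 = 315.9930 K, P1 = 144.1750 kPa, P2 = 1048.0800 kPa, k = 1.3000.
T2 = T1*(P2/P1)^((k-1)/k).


(k-1)/k = 0.2308
(P2/P1)^exp = 1.5806
T2 = 315.9930 * 1.5806 = 499.4433 K

499.4433 K


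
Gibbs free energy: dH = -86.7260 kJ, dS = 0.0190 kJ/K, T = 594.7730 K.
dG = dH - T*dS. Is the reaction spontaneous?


T*dS = 594.7730 * 0.0190 = 11.3007 kJ
dG = -86.7260 - 11.3007 = -98.0267 kJ (spontaneous)

dG = -98.0267 kJ, spontaneous


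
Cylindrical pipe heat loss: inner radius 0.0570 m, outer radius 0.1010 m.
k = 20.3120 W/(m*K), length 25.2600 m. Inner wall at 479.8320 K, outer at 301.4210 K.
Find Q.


dT = 178.4110 K
ln(ro/ri) = 0.5721
Q = 2*pi*20.3120*25.2600*178.4110 / 0.5721 = 1005400.1057 W

1005400.1057 W


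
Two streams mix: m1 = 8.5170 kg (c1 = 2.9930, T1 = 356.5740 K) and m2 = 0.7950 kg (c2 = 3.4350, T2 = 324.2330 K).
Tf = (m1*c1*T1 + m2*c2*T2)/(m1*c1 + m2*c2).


num = 9974.9873
den = 28.2222
Tf = 353.4446 K

353.4446 K


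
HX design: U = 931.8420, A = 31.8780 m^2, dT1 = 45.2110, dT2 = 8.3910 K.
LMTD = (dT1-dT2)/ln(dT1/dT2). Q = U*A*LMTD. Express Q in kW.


LMTD = 21.8623 K
Q = 931.8420 * 31.8780 * 21.8623 = 649424.1594 W = 649.4242 kW

649.4242 kW


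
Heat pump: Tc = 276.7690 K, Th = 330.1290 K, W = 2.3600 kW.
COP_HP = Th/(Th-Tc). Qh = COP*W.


COP = 330.1290 / 53.3600 = 6.1868
Qh = 6.1868 * 2.3600 = 14.6009 kW

COP = 6.1868, Qh = 14.6009 kW


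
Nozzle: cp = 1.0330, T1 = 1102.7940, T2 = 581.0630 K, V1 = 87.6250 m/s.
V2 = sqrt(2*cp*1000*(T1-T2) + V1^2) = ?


dT = 521.7310 K
2*cp*1000*dT = 1077896.2460
V1^2 = 7678.1406
V2 = sqrt(1085574.3866) = 1041.9090 m/s

1041.9090 m/s


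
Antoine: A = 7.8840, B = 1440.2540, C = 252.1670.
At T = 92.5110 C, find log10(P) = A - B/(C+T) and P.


C+T = 344.6780
B/(C+T) = 4.1785
log10(P) = 7.8840 - 4.1785 = 3.7055
P = 10^3.7055 = 5075.1718 mmHg

5075.1718 mmHg


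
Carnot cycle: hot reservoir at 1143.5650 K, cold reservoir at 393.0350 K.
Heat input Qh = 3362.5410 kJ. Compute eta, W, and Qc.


eta = 1 - 393.0350/1143.5650 = 0.6563
W = 0.6563 * 3362.5410 = 2206.8600 kJ
Qc = 3362.5410 - 2206.8600 = 1155.6810 kJ

eta = 65.6307%, W = 2206.8600 kJ, Qc = 1155.6810 kJ


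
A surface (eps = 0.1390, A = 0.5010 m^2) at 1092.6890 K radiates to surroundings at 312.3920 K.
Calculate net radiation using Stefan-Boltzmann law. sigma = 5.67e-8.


T^4 = 1.4256e+12
Tsurr^4 = 9.5236e+09
Q = 0.1390 * 5.67e-8 * 0.5010 * 1.4160e+12 = 5591.2743 W

5591.2743 W


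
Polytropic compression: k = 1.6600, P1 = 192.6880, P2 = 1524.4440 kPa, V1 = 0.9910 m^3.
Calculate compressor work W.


(k-1)/k = 0.3976
(P2/P1)^exp = 2.2758
W = 2.5152 * 192.6880 * 0.9910 * (2.2758 - 1) = 612.7488 kJ

612.7488 kJ


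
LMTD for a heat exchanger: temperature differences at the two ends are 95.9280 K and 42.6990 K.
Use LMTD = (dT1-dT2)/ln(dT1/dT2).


dT1/dT2 = 2.2466
ln(dT1/dT2) = 0.8094
LMTD = 53.2290 / 0.8094 = 65.7617 K

65.7617 K


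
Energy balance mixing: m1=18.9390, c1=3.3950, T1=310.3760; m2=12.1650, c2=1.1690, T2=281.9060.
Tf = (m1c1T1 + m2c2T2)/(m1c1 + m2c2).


num = 23965.4794
den = 78.5188
Tf = 305.2197 K

305.2197 K


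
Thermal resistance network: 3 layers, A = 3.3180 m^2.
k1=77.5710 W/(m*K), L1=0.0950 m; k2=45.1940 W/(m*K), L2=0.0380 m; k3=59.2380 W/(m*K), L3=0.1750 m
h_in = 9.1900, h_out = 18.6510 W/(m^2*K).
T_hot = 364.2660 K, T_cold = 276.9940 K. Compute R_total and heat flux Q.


R_conv_in = 1/(9.1900*3.3180) = 0.0328
R_1 = 0.0950/(77.5710*3.3180) = 0.0004
R_2 = 0.0380/(45.1940*3.3180) = 0.0003
R_3 = 0.1750/(59.2380*3.3180) = 0.0009
R_conv_out = 1/(18.6510*3.3180) = 0.0162
R_total = 0.0505 K/W
Q = 87.2720 / 0.0505 = 1729.2829 W

R_total = 0.0505 K/W, Q = 1729.2829 W


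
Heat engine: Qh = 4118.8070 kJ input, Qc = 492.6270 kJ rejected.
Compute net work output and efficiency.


W = 4118.8070 - 492.6270 = 3626.1800 kJ
eta = 3626.1800 / 4118.8070 = 0.8804 = 88.0396%

W = 3626.1800 kJ, eta = 88.0396%


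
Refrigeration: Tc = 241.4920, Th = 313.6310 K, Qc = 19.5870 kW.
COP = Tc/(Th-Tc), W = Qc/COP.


COP = 241.4920 / 72.1390 = 3.3476
W = 19.5870 / 3.3476 = 5.8511 kW

COP = 3.3476, W = 5.8511 kW


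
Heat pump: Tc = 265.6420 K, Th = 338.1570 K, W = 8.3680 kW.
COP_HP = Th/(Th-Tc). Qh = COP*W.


COP = 338.1570 / 72.5150 = 4.6633
Qh = 4.6633 * 8.3680 = 39.0222 kW

COP = 4.6633, Qh = 39.0222 kW


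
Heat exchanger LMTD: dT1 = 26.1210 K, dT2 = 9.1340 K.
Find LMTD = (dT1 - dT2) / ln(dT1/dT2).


dT1/dT2 = 2.8598
ln(dT1/dT2) = 1.0507
LMTD = 16.9870 / 1.0507 = 16.1668 K

16.1668 K


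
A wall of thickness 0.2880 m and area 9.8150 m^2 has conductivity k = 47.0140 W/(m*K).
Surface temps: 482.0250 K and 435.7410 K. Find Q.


dT = 46.2840 K
Q = 47.0140 * 9.8150 * 46.2840 / 0.2880 = 74157.6406 W

74157.6406 W


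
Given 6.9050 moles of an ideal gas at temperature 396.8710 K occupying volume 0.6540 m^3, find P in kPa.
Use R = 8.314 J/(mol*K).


P = nRT/V = 6.9050 * 8.314 * 396.8710 / 0.6540
= 22783.6378 / 0.6540 = 34837.3667 Pa = 34.8374 kPa

34.8374 kPa


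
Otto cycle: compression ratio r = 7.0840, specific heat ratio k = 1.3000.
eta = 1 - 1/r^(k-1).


r^(k-1) = 1.7992
eta = 1 - 1/1.7992 = 0.4442 = 44.4203%

44.4203%


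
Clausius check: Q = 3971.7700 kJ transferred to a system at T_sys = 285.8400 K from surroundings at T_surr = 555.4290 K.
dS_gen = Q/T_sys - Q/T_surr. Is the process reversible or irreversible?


dS_sys = 3971.7700/285.8400 = 13.8951 kJ/K
dS_surr = -3971.7700/555.4290 = -7.1508 kJ/K
dS_gen = 13.8951 - 7.1508 = 6.7443 kJ/K (irreversible)

dS_gen = 6.7443 kJ/K, irreversible


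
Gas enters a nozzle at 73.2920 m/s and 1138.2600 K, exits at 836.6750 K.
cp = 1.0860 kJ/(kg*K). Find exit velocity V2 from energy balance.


dT = 301.5850 K
2*cp*1000*dT = 655042.6200
V1^2 = 5371.7173
V2 = sqrt(660414.3373) = 812.6588 m/s

812.6588 m/s


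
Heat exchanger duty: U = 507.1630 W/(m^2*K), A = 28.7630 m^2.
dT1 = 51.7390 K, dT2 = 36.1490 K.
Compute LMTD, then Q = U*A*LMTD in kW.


LMTD = 43.4792 K
Q = 507.1630 * 28.7630 * 43.4792 = 634253.5614 W = 634.2536 kW

634.2536 kW


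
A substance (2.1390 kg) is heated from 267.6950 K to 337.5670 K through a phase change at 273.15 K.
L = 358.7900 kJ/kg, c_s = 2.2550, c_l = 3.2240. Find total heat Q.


Q1 (sensible, solid) = 2.1390 * 2.2550 * 5.4550 = 26.3119 kJ
Q2 (latent) = 2.1390 * 358.7900 = 767.4518 kJ
Q3 (sensible, liquid) = 2.1390 * 3.2240 * 64.4170 = 444.2284 kJ
Q_total = 1237.9921 kJ

1237.9921 kJ


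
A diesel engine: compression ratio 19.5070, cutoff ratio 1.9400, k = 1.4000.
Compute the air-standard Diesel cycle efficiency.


r^(k-1) = 3.2815
rc^k = 2.5288
eta = 0.6460 = 64.5977%

64.5977%


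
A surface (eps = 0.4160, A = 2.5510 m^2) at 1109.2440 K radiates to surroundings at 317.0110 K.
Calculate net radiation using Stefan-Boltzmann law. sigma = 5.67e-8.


T^4 = 1.5139e+12
Tsurr^4 = 1.0099e+10
Q = 0.4160 * 5.67e-8 * 2.5510 * 1.5038e+12 = 90487.4457 W

90487.4457 W


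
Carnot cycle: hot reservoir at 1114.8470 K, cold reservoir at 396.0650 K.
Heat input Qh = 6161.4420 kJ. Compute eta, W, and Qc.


eta = 1 - 396.0650/1114.8470 = 0.6447
W = 0.6447 * 6161.4420 = 3972.5035 kJ
Qc = 6161.4420 - 3972.5035 = 2188.9385 kJ

eta = 64.4736%, W = 3972.5035 kJ, Qc = 2188.9385 kJ


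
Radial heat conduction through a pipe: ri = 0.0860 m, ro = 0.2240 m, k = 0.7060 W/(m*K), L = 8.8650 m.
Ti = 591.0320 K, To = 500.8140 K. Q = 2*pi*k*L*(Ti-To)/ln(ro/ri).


dT = 90.2180 K
ln(ro/ri) = 0.9573
Q = 2*pi*0.7060*8.8650*90.2180 / 0.9573 = 3706.0307 W

3706.0307 W


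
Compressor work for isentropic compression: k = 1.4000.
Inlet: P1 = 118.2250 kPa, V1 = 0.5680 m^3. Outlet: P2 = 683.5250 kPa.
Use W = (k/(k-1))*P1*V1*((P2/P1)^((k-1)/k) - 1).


(k-1)/k = 0.2857
(P2/P1)^exp = 1.6509
W = 3.5000 * 118.2250 * 0.5680 * (1.6509 - 1) = 152.9876 kJ

152.9876 kJ


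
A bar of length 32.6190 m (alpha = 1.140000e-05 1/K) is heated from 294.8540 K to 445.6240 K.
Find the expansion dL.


dT = 150.7700 K
dL = 1.140000e-05 * 32.6190 * 150.7700 = 0.056065 m
L_final = 32.675065 m

dL = 0.056065 m


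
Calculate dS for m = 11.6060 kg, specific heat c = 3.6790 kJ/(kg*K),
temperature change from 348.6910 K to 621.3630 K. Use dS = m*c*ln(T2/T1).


T2/T1 = 1.7820
ln(T2/T1) = 0.5777
dS = 11.6060 * 3.6790 * 0.5777 = 24.6682 kJ/K

24.6682 kJ/K


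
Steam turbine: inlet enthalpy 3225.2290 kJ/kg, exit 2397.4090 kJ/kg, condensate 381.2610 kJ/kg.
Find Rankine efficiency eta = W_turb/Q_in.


W = 827.8200 kJ/kg
Q_in = 2843.9680 kJ/kg
eta = 0.2911 = 29.1079%

eta = 29.1079%


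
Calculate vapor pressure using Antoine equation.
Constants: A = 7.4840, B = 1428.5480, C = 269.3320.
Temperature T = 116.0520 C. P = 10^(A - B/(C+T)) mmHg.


C+T = 385.3840
B/(C+T) = 3.7068
log10(P) = 7.4840 - 3.7068 = 3.7772
P = 10^3.7772 = 5986.6367 mmHg

5986.6367 mmHg


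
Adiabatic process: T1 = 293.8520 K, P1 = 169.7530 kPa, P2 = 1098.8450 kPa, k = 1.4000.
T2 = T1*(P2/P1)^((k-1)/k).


(k-1)/k = 0.2857
(P2/P1)^exp = 1.7051
T2 = 293.8520 * 1.7051 = 501.0452 K

501.0452 K


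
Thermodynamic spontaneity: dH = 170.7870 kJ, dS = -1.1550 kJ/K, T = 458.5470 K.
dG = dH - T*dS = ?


T*dS = 458.5470 * -1.1550 = -529.6218 kJ
dG = 170.7870 + 529.6218 = 700.4088 kJ (non-spontaneous)

dG = 700.4088 kJ, non-spontaneous


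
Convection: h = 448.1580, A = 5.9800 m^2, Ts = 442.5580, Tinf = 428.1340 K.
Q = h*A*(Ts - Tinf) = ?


dT = 14.4240 K
Q = 448.1580 * 5.9800 * 14.4240 = 38656.1013 W

38656.1013 W


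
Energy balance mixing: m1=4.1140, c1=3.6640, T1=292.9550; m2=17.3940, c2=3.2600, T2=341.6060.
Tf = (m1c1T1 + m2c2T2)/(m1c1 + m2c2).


num = 23786.4915
den = 71.7781
Tf = 331.3891 K

331.3891 K


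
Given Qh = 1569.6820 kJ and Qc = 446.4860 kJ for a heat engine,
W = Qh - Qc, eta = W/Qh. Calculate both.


W = 1569.6820 - 446.4860 = 1123.1960 kJ
eta = 1123.1960 / 1569.6820 = 0.7156 = 71.5556%

W = 1123.1960 kJ, eta = 71.5556%


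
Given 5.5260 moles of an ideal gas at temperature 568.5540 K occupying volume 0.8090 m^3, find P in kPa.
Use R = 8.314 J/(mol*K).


P = nRT/V = 5.5260 * 8.314 * 568.5540 / 0.8090
= 26121.1697 / 0.8090 = 32288.2196 Pa = 32.2882 kPa

32.2882 kPa


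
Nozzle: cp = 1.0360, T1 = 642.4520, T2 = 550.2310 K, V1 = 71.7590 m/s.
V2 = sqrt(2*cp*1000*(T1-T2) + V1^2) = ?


dT = 92.2210 K
2*cp*1000*dT = 191081.9120
V1^2 = 5149.3541
V2 = sqrt(196231.2661) = 442.9800 m/s

442.9800 m/s


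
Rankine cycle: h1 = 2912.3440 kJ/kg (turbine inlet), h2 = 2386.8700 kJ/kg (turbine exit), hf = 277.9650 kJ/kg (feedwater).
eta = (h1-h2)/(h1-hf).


W = 525.4740 kJ/kg
Q_in = 2634.3790 kJ/kg
eta = 0.1995 = 19.9468%

eta = 19.9468%


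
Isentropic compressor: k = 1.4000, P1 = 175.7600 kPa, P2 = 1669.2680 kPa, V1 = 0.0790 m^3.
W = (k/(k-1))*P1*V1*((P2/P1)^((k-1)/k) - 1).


(k-1)/k = 0.2857
(P2/P1)^exp = 1.9025
W = 3.5000 * 175.7600 * 0.0790 * (1.9025 - 1) = 43.8575 kJ

43.8575 kJ


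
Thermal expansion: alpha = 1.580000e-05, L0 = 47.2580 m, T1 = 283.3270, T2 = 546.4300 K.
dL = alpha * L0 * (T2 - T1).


dT = 263.1030 K
dL = 1.580000e-05 * 47.2580 * 263.1030 = 0.196453 m
L_final = 47.454453 m

dL = 0.196453 m


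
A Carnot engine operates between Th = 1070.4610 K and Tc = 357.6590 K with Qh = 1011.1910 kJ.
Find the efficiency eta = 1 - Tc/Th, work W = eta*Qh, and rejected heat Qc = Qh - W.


eta = 1 - 357.6590/1070.4610 = 0.6659
W = 0.6659 * 1011.1910 = 673.3351 kJ
Qc = 1011.1910 - 673.3351 = 337.8559 kJ

eta = 66.5883%, W = 673.3351 kJ, Qc = 337.8559 kJ
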